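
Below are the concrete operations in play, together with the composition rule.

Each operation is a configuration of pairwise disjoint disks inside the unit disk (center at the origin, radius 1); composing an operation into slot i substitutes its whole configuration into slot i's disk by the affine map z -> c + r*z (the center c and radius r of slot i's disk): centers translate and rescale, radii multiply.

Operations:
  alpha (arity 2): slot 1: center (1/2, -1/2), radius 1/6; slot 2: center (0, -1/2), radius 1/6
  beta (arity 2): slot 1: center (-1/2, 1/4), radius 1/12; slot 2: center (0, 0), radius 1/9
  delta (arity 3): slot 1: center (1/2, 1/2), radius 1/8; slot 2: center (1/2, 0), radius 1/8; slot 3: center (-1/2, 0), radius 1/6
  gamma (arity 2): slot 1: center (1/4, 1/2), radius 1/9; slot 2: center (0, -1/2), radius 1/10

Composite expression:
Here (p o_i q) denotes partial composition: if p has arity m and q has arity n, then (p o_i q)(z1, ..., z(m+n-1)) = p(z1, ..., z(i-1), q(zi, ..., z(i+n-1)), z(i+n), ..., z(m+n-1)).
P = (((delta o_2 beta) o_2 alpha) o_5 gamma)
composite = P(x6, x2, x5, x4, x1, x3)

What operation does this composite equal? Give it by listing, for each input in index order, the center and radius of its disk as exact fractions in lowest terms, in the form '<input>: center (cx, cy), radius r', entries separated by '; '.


Affine substitution under delta: radii multiply and x-centers shift.
x6: after 1 affine step, its disk has center (1/2, 1/2), radius 1/8
x2: after 3 affine steps, its disk has center (85/192, 5/192), radius 1/576
x5: after 3 affine steps, its disk has center (7/16, 5/192), radius 1/576
x4: after 2 affine steps, its disk has center (1/2, 0), radius 1/72
x1: after 2 affine steps, its disk has center (-11/24, 1/12), radius 1/54
x3: after 2 affine steps, its disk has center (-1/2, -1/12), radius 1/60

x1: center (-11/24, 1/12), radius 1/54; x2: center (85/192, 5/192), radius 1/576; x3: center (-1/2, -1/12), radius 1/60; x4: center (1/2, 0), radius 1/72; x5: center (7/16, 5/192), radius 1/576; x6: center (1/2, 1/2), radius 1/8


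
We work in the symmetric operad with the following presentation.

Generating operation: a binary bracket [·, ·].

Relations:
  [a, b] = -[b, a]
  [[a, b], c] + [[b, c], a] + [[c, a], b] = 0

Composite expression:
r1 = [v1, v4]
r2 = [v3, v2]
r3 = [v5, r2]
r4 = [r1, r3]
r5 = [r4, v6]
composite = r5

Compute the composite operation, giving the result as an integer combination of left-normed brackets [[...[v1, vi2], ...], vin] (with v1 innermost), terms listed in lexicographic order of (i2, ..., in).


[[[[[v1, v4], v2], v3], v5], v6] - [[[[[v1, v4], v3], v2], v5], v6] - [[[[[v1, v4], v5], v2], v3], v6] + [[[[[v1, v4], v5], v3], v2], v6]

Antisymmetry and Jacobi reduce to v1-anchored left-normed brackets.
Composite bracket: [[[v1, v4], [v5, [v3, v2]]], v6]
The bracket unfolds into 32 signed words via [a, b] = ab - ba (2^5 = 32).
The v1-initial words carry the normal form:
  word v1v4v2v3v5v6 has sign +1, contributing +[[[[[v1, v4], v2], v3], v5], v6]
  word v1v4v3v2v5v6 has sign -1, contributing -[[[[[v1, v4], v3], v2], v5], v6]
  word v1v4v5v2v3v6 has sign -1, contributing -[[[[[v1, v4], v5], v2], v3], v6]
  word v1v4v5v3v2v6 has sign +1, contributing +[[[[[v1, v4], v5], v3], v2], v6]


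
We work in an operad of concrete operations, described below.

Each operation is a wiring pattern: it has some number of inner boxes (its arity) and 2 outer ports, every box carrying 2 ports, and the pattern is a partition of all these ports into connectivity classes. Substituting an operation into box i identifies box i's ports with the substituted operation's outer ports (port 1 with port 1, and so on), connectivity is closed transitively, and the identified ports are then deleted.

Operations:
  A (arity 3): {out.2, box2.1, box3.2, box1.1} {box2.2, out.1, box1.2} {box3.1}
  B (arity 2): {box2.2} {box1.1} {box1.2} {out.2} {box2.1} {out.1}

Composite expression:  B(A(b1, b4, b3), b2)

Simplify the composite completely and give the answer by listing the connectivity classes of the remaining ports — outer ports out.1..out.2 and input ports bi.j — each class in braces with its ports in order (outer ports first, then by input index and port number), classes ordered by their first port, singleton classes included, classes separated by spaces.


Reachability decides: close wires over B-identified ports.
the subtree at A composes to {out.1, b1.2, b4.2} {out.2, b1.1, b3.2, b4.1} {b3.1} on (b1, b4, b3); out.j = own outer ports
the subtree at B composes to {out.1} {out.2} {b1.1, b3.2, b4.1} {b1.2, b4.2} {b2.1} {b2.2} {b3.1} on (b1, b4, b3, b2); out.j = own outer ports

{out.1} {out.2} {b1.1, b3.2, b4.1} {b1.2, b4.2} {b2.1} {b2.2} {b3.1}


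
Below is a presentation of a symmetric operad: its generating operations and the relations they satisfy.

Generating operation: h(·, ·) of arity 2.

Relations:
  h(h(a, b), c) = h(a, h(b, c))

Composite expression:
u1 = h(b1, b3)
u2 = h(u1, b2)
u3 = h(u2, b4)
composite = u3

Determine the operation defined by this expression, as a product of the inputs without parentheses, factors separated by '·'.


b1 · b3 · b2 · b4

Associativity of h dissolves the nesting; only the b-input order survives.
h(b1, b3) flattens to b1 · b3
h(h(b1, b3), b2) flattens to b1 · b3 · b2
h(h(h(b1, b3), b2), b4) flattens to b1 · b3 · b2 · b4


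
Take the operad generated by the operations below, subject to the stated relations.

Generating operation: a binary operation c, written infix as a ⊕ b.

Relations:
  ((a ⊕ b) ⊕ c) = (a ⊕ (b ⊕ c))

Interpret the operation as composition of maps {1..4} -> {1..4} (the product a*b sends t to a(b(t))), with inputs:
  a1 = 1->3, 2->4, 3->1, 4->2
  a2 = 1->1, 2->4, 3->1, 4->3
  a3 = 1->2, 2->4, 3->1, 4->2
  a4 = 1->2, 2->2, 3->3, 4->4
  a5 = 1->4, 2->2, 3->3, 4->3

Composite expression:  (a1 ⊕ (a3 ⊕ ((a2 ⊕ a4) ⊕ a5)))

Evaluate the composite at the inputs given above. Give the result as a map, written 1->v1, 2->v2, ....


1->3, 2->4, 3->4, 4->4

(a2 ⊕ a4) = 1->4, 2->4, 3->1, 4->3
((a2 ⊕ a4) ⊕ a5) = 1->3, 2->4, 3->1, 4->1
(a3 ⊕ ((a2 ⊕ a4) ⊕ a5)) = 1->1, 2->2, 3->2, 4->2
(a1 ⊕ (a3 ⊕ ((a2 ⊕ a4) ⊕ a5))) = 1->3, 2->4, 3->4, 4->4


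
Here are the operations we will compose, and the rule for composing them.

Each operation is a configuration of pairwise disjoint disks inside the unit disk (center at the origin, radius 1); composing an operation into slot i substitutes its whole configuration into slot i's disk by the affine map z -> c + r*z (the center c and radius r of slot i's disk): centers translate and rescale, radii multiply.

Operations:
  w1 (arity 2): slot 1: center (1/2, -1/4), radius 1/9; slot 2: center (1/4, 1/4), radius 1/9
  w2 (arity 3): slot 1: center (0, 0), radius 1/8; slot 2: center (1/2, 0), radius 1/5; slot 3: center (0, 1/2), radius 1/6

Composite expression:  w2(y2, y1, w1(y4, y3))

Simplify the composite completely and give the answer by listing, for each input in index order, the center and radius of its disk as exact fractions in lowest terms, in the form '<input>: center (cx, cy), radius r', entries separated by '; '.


y1: center (1/2, 0), radius 1/5; y2: center (0, 0), radius 1/8; y3: center (1/24, 13/24), radius 1/54; y4: center (1/12, 11/24), radius 1/54

Follow each y-input down from w2: c' goes to c + r*c', radius to r*r'.
for y2, the 1-step affine chain lands on center (0, 0), radius 1/8
for y1, the 1-step affine chain lands on center (1/2, 0), radius 1/5
for y4, the 2-step affine chain lands on center (1/12, 11/24), radius 1/54
for y3, the 2-step affine chain lands on center (1/24, 13/24), radius 1/54


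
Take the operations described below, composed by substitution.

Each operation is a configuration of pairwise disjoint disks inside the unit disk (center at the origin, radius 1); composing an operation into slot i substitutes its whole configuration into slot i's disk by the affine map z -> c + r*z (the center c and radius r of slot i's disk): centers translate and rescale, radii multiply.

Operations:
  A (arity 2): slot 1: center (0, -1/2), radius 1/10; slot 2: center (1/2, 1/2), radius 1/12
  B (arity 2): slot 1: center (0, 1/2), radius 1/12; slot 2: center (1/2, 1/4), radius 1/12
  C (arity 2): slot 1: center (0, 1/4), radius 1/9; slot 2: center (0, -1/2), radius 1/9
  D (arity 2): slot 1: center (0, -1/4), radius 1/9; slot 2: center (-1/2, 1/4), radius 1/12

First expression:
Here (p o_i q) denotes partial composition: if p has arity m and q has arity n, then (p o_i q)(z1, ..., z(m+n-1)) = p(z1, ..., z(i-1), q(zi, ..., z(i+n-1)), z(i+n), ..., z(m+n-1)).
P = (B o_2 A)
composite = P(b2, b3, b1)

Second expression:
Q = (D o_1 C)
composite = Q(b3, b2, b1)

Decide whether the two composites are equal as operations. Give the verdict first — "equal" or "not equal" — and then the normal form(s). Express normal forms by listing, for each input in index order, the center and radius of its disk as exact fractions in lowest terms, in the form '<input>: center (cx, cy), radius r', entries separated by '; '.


not equal — first b1: center (13/24, 7/24), radius 1/144; b2: center (0, 1/2), radius 1/12; b3: center (1/2, 5/24), radius 1/120, second b1: center (-1/2, 1/4), radius 1/12; b2: center (0, -11/36), radius 1/81; b3: center (0, -2/9), radius 1/81

The first expression, normalized: b1: center (13/24, 7/24), radius 1/144; b2: center (0, 1/2), radius 1/12; b3: center (1/2, 5/24), radius 1/120
The second expression, normalized: b1: center (-1/2, 1/4), radius 1/12; b2: center (0, -11/36), radius 1/81; b3: center (0, -2/9), radius 1/81
Different reductions; not equal.


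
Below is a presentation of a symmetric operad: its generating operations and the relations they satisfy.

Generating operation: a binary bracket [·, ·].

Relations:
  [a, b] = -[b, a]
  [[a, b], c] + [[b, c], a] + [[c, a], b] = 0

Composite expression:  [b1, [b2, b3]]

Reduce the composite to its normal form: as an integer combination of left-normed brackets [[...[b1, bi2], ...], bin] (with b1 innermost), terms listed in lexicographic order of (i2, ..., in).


In the tensor algebra, words opening b1 carry the b1-anchored form.
Composite bracket: [b1, [b2, b3]]
Applying ab - ba throughout gives 4 signed words (2^2 = 4).
Coefficients come from the b1-initial words:
  from b1b2b3, sign +1: term +[[b1, b2], b3]
  from b1b3b2, sign -1: term -[[b1, b3], b2]

[[b1, b2], b3] - [[b1, b3], b2]


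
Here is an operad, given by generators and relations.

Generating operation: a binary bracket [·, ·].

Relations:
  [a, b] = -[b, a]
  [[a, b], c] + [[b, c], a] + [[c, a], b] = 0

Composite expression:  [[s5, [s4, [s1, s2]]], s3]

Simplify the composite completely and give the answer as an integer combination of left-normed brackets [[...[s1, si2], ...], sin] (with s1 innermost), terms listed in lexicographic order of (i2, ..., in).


In the tensor algebra, words opening s1 carry the s1-anchored form.
Composite bracket: [[s5, [s4, [s1, s2]]], s3]
Expanding via [a, b] = ab - ba: 16 signed words (2^4 = 16).
The s1-initial words carry the normal form:
  the word s1s2s4s5s3 carries sign +1 and contributes +[[[[s1, s2], s4], s5], s3]

[[[[s1, s2], s4], s5], s3]


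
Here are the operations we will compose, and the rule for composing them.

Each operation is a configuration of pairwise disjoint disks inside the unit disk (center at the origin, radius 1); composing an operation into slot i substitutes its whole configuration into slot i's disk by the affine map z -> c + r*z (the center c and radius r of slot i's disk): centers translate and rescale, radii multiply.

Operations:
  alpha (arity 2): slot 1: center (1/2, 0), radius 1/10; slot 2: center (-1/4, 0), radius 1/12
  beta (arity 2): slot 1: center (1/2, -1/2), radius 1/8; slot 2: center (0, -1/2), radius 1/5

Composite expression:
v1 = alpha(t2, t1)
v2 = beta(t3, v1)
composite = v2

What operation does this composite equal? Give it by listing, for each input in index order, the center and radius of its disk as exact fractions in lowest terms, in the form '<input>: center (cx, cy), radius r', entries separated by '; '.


t1: center (-1/20, -1/2), radius 1/60; t2: center (1/10, -1/2), radius 1/50; t3: center (1/2, -1/2), radius 1/8

Below beta, radii multiply path by path; the t-disk centers shift.
for t3, the 1-step affine chain lands on center (1/2, -1/2), radius 1/8
for t2, the 2-step affine chain lands on center (1/10, -1/2), radius 1/50
for t1, the 2-step affine chain lands on center (-1/20, -1/2), radius 1/60


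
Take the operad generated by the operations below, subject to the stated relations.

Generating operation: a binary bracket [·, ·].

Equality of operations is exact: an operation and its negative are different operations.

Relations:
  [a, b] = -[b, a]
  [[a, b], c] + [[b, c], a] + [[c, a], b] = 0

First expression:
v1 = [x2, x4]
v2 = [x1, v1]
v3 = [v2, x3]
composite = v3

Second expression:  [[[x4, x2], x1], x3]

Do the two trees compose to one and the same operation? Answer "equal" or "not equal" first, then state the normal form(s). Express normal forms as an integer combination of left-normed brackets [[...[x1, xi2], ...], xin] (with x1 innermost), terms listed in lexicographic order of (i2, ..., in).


equal — both sides give [[[x1, x2], x4], x3] - [[[x1, x4], x2], x3]

The first expression reduces to [[[x1, x2], x4], x3] - [[[x1, x4], x2], x3]
The second expression reduces to [[[x1, x2], x4], x3] - [[[x1, x4], x2], x3]
Same normal form: equal.


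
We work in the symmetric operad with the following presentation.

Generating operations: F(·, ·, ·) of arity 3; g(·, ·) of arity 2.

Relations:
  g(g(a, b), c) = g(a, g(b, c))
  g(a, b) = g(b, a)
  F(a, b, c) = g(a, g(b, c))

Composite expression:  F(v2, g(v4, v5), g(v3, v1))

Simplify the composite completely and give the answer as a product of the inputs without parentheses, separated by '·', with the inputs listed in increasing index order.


v1 · v2 · v3 · v4 · v5

With F associative and commutative, the v-input set is all that matters.
g(v4, v5) collapses to v4 · v5
g(v3, v1) collapses to v3 · v1
F(v2, g(v4, v5), g(v3, v1)) collapses to v2 · v4 · v5 · v3 · v1
commutativity sorts the factors: v1 · v2 · v3 · v4 · v5


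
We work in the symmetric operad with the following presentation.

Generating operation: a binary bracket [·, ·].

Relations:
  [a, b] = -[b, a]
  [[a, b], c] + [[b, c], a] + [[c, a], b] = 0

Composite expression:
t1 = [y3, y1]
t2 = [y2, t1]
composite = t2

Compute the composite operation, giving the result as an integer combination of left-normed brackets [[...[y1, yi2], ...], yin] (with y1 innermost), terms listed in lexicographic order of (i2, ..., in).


[[y1, y3], y2]

Skip Jacobi rewriting: expand, keep y1-initial words, read off terms.
Composite bracket: [y2, [y3, y1]]
Expanding via [a, b] = ab - ba: 4 signed words (2^2 = 4).
Keep just the words that open with y1:
  y1y3y2 appears with sign +1, giving the term +[[y1, y3], y2]


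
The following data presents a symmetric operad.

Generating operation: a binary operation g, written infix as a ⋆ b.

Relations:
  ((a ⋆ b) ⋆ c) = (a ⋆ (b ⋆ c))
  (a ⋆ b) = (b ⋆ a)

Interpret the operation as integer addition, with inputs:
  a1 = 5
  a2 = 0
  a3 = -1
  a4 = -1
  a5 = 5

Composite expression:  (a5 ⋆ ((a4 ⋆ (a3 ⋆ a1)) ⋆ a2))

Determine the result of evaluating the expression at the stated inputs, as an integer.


8

(a3 ⋆ a1) = 4
(a4 ⋆ (a3 ⋆ a1)) = 3
((a4 ⋆ (a3 ⋆ a1)) ⋆ a2) = 3
(a5 ⋆ ((a4 ⋆ (a3 ⋆ a1)) ⋆ a2)) = 8


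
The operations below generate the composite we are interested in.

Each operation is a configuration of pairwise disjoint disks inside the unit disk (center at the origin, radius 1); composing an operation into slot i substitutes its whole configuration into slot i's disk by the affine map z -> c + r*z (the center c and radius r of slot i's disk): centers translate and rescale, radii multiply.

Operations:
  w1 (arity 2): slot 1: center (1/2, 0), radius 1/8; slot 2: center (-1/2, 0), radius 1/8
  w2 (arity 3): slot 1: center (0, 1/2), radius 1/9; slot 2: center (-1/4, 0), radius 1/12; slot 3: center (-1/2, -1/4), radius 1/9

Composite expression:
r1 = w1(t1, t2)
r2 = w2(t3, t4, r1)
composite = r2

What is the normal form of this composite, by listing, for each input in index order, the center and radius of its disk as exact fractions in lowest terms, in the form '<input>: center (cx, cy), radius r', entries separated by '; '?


t1: center (-4/9, -1/4), radius 1/72; t2: center (-5/9, -1/4), radius 1/72; t3: center (0, 1/2), radius 1/9; t4: center (-1/4, 0), radius 1/12

Only the slot chain above each t matters under w2; compose those maps.
t3 passes through 1 substitution, ending at center (0, 1/2), radius 1/9
t4 passes through 1 substitution, ending at center (-1/4, 0), radius 1/12
t1 passes through 2 substitutions, ending at center (-4/9, -1/4), radius 1/72
t2 passes through 2 substitutions, ending at center (-5/9, -1/4), radius 1/72


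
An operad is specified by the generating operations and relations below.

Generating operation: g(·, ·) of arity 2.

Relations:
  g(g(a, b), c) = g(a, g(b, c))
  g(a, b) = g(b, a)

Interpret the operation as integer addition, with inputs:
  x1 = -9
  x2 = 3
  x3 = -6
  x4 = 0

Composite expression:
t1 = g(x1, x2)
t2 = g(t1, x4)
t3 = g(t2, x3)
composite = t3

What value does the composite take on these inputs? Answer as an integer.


g(x1, x2) = -6
g(g(x1, x2), x4) = -6
g(g(g(x1, x2), x4), x3) = -12

-12


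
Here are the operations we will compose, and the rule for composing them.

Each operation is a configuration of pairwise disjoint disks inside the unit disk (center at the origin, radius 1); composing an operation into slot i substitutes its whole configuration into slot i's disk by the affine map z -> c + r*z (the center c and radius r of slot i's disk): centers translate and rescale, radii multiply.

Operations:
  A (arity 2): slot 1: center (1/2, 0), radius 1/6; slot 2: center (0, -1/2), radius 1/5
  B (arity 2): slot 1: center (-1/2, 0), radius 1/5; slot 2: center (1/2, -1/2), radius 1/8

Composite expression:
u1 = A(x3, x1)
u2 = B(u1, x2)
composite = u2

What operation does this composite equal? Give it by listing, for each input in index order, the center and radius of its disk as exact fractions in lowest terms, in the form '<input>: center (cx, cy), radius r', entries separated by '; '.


Only the slot chain above each x matters under B; compose those maps.
x3: after 2 affine steps, its disk has center (-2/5, 0), radius 1/30
x1: after 2 affine steps, its disk has center (-1/2, -1/10), radius 1/25
x2: after 1 affine step, its disk has center (1/2, -1/2), radius 1/8

x1: center (-1/2, -1/10), radius 1/25; x2: center (1/2, -1/2), radius 1/8; x3: center (-2/5, 0), radius 1/30


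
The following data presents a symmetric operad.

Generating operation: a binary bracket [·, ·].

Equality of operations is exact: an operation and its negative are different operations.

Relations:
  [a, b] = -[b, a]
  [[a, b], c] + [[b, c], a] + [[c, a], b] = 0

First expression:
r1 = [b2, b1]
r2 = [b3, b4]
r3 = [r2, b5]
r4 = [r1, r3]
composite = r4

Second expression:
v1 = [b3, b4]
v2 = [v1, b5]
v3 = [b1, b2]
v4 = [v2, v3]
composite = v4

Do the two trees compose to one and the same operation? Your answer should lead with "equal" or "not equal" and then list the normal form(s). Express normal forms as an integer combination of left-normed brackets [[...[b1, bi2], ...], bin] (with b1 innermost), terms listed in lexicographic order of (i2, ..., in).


equal — both sides give -[[[[b1, b2], b3], b4], b5] + [[[[b1, b2], b4], b3], b5] + [[[[b1, b2], b5], b3], b4] - [[[[b1, b2], b5], b4], b3]

The first expression, normalized: -[[[[b1, b2], b3], b4], b5] + [[[[b1, b2], b4], b3], b5] + [[[[b1, b2], b5], b3], b4] - [[[[b1, b2], b5], b4], b3]
The second expression, normalized: -[[[[b1, b2], b3], b4], b5] + [[[[b1, b2], b4], b3], b5] + [[[[b1, b2], b5], b3], b4] - [[[[b1, b2], b5], b4], b3]
Both agree, so they are equal.


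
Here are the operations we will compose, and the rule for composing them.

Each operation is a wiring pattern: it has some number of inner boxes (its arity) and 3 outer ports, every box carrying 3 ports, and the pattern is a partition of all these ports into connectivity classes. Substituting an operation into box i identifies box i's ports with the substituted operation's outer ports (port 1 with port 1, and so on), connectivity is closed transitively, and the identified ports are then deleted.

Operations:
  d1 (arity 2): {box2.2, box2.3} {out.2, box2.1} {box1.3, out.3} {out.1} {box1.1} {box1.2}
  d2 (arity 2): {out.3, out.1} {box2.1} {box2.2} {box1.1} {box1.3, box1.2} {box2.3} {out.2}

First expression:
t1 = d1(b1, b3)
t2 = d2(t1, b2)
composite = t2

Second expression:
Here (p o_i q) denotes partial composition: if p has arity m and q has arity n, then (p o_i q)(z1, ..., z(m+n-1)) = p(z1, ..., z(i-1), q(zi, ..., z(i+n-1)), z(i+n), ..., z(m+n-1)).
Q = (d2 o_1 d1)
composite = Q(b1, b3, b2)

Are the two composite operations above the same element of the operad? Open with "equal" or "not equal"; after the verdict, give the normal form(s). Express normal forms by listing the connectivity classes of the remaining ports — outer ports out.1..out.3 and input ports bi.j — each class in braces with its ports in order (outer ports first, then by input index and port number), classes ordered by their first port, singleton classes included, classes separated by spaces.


The first composite normalizes to {out.1, out.3} {out.2} {b1.1} {b1.2} {b1.3, b3.1} {b2.1} {b2.2} {b2.3} {b3.2, b3.3}
The second composite normalizes to {out.1, out.3} {out.2} {b1.1} {b1.2} {b1.3, b3.1} {b2.1} {b2.2} {b2.3} {b3.2, b3.3}
The normal forms match — equal.

equal; the common form is {out.1, out.3} {out.2} {b1.1} {b1.2} {b1.3, b3.1} {b2.1} {b2.2} {b2.3} {b3.2, b3.3}


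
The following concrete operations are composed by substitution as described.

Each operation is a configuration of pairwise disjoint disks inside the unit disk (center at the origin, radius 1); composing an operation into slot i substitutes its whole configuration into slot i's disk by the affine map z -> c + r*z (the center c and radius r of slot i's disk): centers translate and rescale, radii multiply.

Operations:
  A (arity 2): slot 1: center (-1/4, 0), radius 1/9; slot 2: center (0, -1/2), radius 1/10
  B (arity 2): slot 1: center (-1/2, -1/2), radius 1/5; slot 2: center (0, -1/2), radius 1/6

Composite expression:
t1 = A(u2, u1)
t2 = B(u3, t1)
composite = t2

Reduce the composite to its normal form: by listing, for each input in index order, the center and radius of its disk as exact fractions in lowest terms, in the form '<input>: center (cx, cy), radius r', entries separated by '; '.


u1: center (0, -7/12), radius 1/60; u2: center (-1/24, -1/2), radius 1/54; u3: center (-1/2, -1/2), radius 1/5


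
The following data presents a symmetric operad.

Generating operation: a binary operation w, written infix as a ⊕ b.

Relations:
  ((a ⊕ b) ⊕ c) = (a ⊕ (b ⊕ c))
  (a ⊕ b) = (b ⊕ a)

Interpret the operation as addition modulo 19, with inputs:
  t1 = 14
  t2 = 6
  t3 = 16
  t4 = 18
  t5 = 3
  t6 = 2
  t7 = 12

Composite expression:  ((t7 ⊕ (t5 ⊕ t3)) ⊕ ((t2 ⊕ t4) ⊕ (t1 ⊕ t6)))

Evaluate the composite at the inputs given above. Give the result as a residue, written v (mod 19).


14 (mod 19)

(t5 ⊕ t3) = 0
(t7 ⊕ (t5 ⊕ t3)) = 12
(t2 ⊕ t4) = 5
(t1 ⊕ t6) = 16
((t2 ⊕ t4) ⊕ (t1 ⊕ t6)) = 2
((t7 ⊕ (t5 ⊕ t3)) ⊕ ((t2 ⊕ t4) ⊕ (t1 ⊕ t6))) = 14


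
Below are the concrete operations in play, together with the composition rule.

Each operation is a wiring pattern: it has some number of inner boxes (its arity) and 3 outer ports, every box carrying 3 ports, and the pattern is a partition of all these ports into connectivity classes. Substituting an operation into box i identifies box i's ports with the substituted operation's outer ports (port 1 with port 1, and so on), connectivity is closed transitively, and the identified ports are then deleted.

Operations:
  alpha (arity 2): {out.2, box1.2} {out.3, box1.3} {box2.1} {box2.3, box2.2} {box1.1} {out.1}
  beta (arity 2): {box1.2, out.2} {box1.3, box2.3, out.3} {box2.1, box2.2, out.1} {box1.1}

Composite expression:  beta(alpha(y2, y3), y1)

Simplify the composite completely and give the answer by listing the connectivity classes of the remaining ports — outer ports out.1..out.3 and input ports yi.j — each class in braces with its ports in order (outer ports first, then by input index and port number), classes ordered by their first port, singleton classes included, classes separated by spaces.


Two ports join when wires chain via beta-identified ports.
after alpha, the pattern on (y2, y3) reads {out.1} {out.2, y2.2} {out.3, y2.3} {y2.1} {y3.1} {y3.2, y3.3} (out.j = its outer ports)
after beta, the pattern on (y2, y3, y1) reads {out.1, y1.1, y1.2} {out.2, y2.2} {out.3, y1.3, y2.3} {y2.1} {y3.1} {y3.2, y3.3} (out.j = its outer ports)

{out.1, y1.1, y1.2} {out.2, y2.2} {out.3, y1.3, y2.3} {y2.1} {y3.1} {y3.2, y3.3}


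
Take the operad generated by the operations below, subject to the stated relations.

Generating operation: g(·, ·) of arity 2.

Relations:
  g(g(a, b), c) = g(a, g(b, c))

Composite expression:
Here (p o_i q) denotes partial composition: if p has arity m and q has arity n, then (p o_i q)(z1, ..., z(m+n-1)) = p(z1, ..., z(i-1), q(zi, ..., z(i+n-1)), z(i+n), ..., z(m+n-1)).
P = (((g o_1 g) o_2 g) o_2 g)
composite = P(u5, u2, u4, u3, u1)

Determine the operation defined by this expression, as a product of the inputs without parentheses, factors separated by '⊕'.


Key point: g is associative — brackets drop, the u-order remains.
g(u2, u4) reduces to u2 ⊕ u4
g(g(u2, u4), u3) reduces to u2 ⊕ u4 ⊕ u3
g(u5, g(g(u2, u4), u3)) reduces to u5 ⊕ u2 ⊕ u4 ⊕ u3
g(g(u5, g(g(u2, u4), u3)), u1) reduces to u5 ⊕ u2 ⊕ u4 ⊕ u3 ⊕ u1

u5 ⊕ u2 ⊕ u4 ⊕ u3 ⊕ u1


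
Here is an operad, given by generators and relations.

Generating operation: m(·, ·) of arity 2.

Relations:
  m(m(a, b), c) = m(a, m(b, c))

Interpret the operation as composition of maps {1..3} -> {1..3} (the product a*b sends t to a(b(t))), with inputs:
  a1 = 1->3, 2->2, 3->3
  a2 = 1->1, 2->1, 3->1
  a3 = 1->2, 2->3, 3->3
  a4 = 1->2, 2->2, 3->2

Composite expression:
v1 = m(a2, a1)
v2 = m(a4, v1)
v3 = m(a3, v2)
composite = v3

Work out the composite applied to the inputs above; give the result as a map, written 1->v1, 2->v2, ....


1->3, 2->3, 3->3

m(a2, a1) = 1->1, 2->1, 3->1
m(a4, m(a2, a1)) = 1->2, 2->2, 3->2
m(a3, m(a4, m(a2, a1))) = 1->3, 2->3, 3->3


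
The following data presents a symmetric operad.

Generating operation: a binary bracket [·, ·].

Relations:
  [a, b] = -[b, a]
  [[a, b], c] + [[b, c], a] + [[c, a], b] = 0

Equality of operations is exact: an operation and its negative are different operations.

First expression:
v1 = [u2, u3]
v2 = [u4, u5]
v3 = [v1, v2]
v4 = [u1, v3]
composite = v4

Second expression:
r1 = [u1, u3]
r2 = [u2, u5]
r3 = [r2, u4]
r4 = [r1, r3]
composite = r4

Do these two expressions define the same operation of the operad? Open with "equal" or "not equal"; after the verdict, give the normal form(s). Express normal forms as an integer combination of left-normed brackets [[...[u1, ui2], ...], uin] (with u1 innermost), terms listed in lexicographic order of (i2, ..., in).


not equal — first [[[[u1, u2], u3], u4], u5] - [[[[u1, u2], u3], u5], u4] - [[[[u1, u3], u2], u4], u5] + [[[[u1, u3], u2], u5], u4] - [[[[u1, u4], u5], u2], u3] + [[[[u1, u4], u5], u3], u2] + [[[[u1, u5], u4], u2], u3] - [[[[u1, u5], u4], u3], u2], second [[[[u1, u3], u2], u5], u4] - [[[[u1, u3], u4], u2], u5] + [[[[u1, u3], u4], u5], u2] - [[[[u1, u3], u5], u2], u4]

The first expression, normalized: [[[[u1, u2], u3], u4], u5] - [[[[u1, u2], u3], u5], u4] - [[[[u1, u3], u2], u4], u5] + [[[[u1, u3], u2], u5], u4] - [[[[u1, u4], u5], u2], u3] + [[[[u1, u4], u5], u3], u2] + [[[[u1, u5], u4], u2], u3] - [[[[u1, u5], u4], u3], u2]
The second expression, normalized: [[[[u1, u3], u2], u5], u4] - [[[[u1, u3], u4], u2], u5] + [[[[u1, u3], u4], u5], u2] - [[[[u1, u3], u5], u2], u4]
They disagree, so not equal.


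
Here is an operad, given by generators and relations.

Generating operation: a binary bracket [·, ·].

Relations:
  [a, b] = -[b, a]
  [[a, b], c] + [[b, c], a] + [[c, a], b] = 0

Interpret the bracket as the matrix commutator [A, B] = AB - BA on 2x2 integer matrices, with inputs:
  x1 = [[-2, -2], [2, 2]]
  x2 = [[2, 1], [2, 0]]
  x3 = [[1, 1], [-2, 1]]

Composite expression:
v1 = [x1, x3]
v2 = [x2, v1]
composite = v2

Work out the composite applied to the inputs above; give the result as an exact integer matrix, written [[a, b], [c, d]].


[x1, x3] = [[2, -4], [-8, -2]]
[x2, [x1, x3]] = [[0, -12], [24, 0]]

[[0, -12], [24, 0]]


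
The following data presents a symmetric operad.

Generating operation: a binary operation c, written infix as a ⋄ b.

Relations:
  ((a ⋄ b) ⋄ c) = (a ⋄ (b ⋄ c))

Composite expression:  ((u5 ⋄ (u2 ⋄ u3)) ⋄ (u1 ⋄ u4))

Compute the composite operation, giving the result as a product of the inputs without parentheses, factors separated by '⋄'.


Associativity of c dissolves the nesting; only the u-input order survives.
(u2 ⋄ u3) linearizes to u2 ⋄ u3
(u5 ⋄ (u2 ⋄ u3)) linearizes to u5 ⋄ u2 ⋄ u3
(u1 ⋄ u4) linearizes to u1 ⋄ u4
((u5 ⋄ (u2 ⋄ u3)) ⋄ (u1 ⋄ u4)) linearizes to u5 ⋄ u2 ⋄ u3 ⋄ u1 ⋄ u4

u5 ⋄ u2 ⋄ u3 ⋄ u1 ⋄ u4


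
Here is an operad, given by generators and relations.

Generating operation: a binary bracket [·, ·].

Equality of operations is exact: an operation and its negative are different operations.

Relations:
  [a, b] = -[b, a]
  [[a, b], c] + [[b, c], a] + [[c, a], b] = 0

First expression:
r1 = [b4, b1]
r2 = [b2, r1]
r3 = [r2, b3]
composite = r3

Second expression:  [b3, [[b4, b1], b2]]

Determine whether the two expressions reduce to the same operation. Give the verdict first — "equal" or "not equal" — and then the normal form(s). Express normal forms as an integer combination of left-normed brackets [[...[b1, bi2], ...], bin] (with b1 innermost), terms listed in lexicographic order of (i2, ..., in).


Normal form of the first expression: [[[b1, b4], b2], b3]
Normal form of the second expression: [[[b1, b4], b2], b3]
Same normal form: equal.

equal; both compose to [[[b1, b4], b2], b3]


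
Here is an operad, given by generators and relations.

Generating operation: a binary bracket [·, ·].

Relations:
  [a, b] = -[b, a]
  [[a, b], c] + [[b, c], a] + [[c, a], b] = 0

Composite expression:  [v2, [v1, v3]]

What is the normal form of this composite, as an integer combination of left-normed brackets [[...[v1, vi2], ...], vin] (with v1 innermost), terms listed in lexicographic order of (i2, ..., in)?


-[[v1, v3], v2]

In the tensor algebra, words opening v1 carry the v1-anchored form.
Composite bracket: [v2, [v1, v3]]
Full expansion: 4 signed words from ab - ba (2^2 = 4).
Collect the words opening with v1:
  the word v1v3v2 carries sign -1 and contributes -[[v1, v3], v2]


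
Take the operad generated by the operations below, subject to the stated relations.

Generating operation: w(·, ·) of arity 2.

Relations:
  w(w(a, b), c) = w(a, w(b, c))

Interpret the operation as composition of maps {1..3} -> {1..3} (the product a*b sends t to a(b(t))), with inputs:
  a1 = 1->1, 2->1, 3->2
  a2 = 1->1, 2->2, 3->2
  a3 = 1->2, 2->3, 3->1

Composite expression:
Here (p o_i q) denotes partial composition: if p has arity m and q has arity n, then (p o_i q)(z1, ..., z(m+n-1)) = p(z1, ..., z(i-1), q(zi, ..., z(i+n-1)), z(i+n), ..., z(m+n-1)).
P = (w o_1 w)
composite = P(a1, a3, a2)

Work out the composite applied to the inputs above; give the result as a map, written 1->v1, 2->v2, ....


1->1, 2->2, 3->2

w(a1, a3) = 1->1, 2->2, 3->1
w(w(a1, a3), a2) = 1->1, 2->2, 3->2


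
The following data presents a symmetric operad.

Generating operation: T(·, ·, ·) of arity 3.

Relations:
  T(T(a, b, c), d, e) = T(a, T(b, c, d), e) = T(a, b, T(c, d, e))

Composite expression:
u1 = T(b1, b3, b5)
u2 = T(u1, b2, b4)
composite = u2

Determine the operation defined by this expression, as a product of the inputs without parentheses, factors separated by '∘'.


b1 ∘ b3 ∘ b5 ∘ b2 ∘ b4

All parenthesizations of T agree; list the b-inputs left to right.
T(b1, b3, b5) spells out as b1 ∘ b3 ∘ b5
T(T(b1, b3, b5), b2, b4) spells out as b1 ∘ b3 ∘ b5 ∘ b2 ∘ b4


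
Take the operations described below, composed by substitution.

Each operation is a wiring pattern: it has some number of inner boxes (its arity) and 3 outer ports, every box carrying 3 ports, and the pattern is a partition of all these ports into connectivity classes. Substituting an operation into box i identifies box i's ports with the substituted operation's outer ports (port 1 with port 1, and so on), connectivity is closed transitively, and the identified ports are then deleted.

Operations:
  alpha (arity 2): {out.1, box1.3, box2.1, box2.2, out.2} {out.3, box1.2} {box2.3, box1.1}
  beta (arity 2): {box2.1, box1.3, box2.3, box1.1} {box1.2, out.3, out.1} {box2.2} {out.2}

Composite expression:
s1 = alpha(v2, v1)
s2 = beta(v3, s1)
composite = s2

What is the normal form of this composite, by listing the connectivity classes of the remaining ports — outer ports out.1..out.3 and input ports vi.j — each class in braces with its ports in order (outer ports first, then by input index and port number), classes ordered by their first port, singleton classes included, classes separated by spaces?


Connectivity passes through glued beta-boundaries; trace each wire chain.
through alpha, on inputs (v2, v1): {out.1, out.2, v1.1, v1.2, v2.3} {out.3, v2.2} {v1.3, v2.1} (out.j = stage outer ports)
through beta, on inputs (v3, v2, v1): {out.1, out.3, v3.2} {out.2} {v1.1, v1.2, v2.2, v2.3, v3.1, v3.3} {v1.3, v2.1} (out.j = stage outer ports)

{out.1, out.3, v3.2} {out.2} {v1.1, v1.2, v2.2, v2.3, v3.1, v3.3} {v1.3, v2.1}


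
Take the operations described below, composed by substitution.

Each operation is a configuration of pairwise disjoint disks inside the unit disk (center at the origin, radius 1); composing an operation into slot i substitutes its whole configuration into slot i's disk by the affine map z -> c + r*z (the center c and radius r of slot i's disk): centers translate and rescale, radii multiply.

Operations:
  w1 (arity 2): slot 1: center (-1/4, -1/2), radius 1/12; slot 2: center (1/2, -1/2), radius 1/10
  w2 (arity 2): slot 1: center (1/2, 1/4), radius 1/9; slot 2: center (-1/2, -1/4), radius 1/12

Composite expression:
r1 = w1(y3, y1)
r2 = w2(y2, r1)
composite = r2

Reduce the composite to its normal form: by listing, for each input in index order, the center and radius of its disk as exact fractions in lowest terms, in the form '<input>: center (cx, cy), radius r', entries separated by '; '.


Follow each y-input down from w2: c' goes to c + r*c', radius to r*r'.
input y2: composing its 1 substitution step yields center (1/2, 1/4), radius 1/9
input y3: composing its 2 substitution steps yields center (-25/48, -7/24), radius 1/144
input y1: composing its 2 substitution steps yields center (-11/24, -7/24), radius 1/120

y1: center (-11/24, -7/24), radius 1/120; y2: center (1/2, 1/4), radius 1/9; y3: center (-25/48, -7/24), radius 1/144


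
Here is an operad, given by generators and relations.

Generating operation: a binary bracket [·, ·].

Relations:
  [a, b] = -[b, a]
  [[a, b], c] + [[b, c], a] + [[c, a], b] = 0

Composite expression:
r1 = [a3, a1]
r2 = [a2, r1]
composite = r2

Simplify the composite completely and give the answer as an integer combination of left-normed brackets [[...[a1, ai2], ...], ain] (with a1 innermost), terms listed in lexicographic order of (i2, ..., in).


In the tensor algebra, words opening a1 carry the a1-anchored form.
Composite bracket: [a2, [a3, a1]]
Expanding via [a, b] = ab - ba: 4 signed words (2^2 = 4).
Words beginning with a1 determine it all:
  the word a1a3a2 carries sign +1 and contributes +[[a1, a3], a2]

[[a1, a3], a2]


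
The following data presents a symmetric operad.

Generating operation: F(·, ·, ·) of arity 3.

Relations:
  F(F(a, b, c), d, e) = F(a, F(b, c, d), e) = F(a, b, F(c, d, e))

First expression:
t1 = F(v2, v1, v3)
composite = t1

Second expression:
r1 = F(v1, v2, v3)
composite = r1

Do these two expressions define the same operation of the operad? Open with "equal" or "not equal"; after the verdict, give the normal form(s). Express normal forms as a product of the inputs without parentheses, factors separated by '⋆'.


not equal; the first gives v2 ⋆ v1 ⋆ v3 and the second v1 ⋆ v2 ⋆ v3

Reducing the first expression gives v2 ⋆ v1 ⋆ v3
Reducing the second expression gives v1 ⋆ v2 ⋆ v3
The forms do not match — not equal.


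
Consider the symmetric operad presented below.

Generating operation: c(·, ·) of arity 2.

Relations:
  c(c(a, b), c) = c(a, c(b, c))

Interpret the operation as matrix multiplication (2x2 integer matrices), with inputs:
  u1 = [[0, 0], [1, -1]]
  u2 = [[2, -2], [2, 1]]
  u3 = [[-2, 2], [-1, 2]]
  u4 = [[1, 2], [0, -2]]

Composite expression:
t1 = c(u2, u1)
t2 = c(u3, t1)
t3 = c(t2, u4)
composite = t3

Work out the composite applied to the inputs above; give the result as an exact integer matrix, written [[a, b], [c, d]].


c(u2, u1) = [[-2, 2], [1, -1]]
c(u3, c(u2, u1)) = [[6, -6], [4, -4]]
c(c(u3, c(u2, u1)), u4) = [[6, 24], [4, 16]]

[[6, 24], [4, 16]]


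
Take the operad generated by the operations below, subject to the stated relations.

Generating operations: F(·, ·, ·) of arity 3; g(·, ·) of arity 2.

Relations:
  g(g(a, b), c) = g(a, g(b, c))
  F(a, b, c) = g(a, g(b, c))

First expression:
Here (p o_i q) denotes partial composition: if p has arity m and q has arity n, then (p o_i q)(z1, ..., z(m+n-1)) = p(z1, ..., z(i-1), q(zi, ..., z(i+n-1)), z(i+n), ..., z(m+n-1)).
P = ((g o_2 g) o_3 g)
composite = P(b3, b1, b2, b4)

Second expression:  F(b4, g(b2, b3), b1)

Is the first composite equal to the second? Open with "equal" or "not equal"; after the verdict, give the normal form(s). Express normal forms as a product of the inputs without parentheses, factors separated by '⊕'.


Reducing the first expression gives b3 ⊕ b1 ⊕ b2 ⊕ b4
Reducing the second expression gives b4 ⊕ b2 ⊕ b3 ⊕ b1
They disagree, so not equal.

not equal; first: b3 ⊕ b1 ⊕ b2 ⊕ b4; second: b4 ⊕ b2 ⊕ b3 ⊕ b1


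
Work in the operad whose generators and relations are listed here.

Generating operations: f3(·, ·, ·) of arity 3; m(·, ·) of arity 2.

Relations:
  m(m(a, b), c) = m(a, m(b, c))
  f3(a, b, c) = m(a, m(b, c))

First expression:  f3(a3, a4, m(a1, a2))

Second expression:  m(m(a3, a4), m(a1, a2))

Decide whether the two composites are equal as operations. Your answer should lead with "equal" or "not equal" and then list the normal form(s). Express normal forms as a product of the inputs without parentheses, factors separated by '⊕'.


equal; the common form is a3 ⊕ a4 ⊕ a1 ⊕ a2

Reducing the first expression gives a3 ⊕ a4 ⊕ a1 ⊕ a2
Reducing the second expression gives a3 ⊕ a4 ⊕ a1 ⊕ a2
Both agree, so they are equal.


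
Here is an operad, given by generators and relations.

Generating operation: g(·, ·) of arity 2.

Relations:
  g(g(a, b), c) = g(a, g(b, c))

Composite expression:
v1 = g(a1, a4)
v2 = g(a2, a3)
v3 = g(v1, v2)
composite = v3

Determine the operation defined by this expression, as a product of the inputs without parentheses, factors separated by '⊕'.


a1 ⊕ a4 ⊕ a2 ⊕ a3

Every regrouping of g is equal, so read the a-inputs in written order.
g(a1, a4) collapses to a1 ⊕ a4
g(a2, a3) collapses to a2 ⊕ a3
g(g(a1, a4), g(a2, a3)) collapses to a1 ⊕ a4 ⊕ a2 ⊕ a3


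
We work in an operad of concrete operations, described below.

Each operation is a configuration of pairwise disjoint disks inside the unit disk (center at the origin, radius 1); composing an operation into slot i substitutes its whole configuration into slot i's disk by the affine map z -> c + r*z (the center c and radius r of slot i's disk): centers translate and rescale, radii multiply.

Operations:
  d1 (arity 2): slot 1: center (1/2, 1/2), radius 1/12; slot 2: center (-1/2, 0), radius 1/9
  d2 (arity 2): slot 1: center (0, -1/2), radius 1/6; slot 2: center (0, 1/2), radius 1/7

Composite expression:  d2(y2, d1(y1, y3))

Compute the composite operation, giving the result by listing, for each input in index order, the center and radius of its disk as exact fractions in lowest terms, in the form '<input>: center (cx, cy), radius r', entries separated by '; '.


Affine substitution under d2: radii multiply and y-centers shift.
for y2, the 1-step affine chain lands on center (0, -1/2), radius 1/6
for y1, the 2-step affine chain lands on center (1/14, 4/7), radius 1/84
for y3, the 2-step affine chain lands on center (-1/14, 1/2), radius 1/63

y1: center (1/14, 4/7), radius 1/84; y2: center (0, -1/2), radius 1/6; y3: center (-1/14, 1/2), radius 1/63
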